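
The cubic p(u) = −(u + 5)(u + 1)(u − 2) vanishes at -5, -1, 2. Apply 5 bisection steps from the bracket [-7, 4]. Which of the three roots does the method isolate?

m = -1.5, p(m) = -6.125 (−); new bracket [-7, -1.5]
m = -4.25, p(m) = -15.234375 (−); new bracket [-7, -4.25]
m = -5.625, p(m) = 22.041016 (+); new bracket [-5.625, -4.25]
m = -4.9375, p(m) = -1.7073 (−); new bracket [-5.625, -4.9375]
m = -5.28125, p(m) = 8.7674 (+); new bracket [-5.28125, -4.9375]

-5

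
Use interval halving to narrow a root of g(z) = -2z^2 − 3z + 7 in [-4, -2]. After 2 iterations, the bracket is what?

g(-3) = -2 < 0, so the root lies in [-3, -2]
g(-2.5) = 2 > 0, so the root lies in [-3, -2.5]

[-3, -2.5]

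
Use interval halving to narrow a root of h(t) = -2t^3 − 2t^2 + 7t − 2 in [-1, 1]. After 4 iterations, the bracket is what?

midpoint 0: h = -2 < 0 → [0, 1]
midpoint 0.5: h = 0.75 > 0 → [0, 0.5]
midpoint 0.25: h = -0.40625 < 0 → [0.25, 0.5]
midpoint 0.375: h = 0.2383 > 0 → [0.25, 0.375]

[0.25, 0.375]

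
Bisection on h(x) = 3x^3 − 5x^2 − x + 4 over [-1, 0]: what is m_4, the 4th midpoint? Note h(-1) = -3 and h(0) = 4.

m = -0.5, h(m) = 2.875 (+); new bracket [-1, -0.5]
m = -0.75, h(m) = 0.671875 (+); new bracket [-1, -0.75]
m = -0.875, h(m) = -0.962891 (−); new bracket [-0.875, -0.75]
m = -0.8125, h(m) = -0.0974 (−); new bracket [-0.8125, -0.75]

-0.8125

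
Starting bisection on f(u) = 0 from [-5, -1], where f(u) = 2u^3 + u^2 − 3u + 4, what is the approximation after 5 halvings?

-1.875

m = -3, f(m) = -32 (−); new bracket [-3, -1]
m = -2, f(m) = -2 (−); new bracket [-2, -1]
m = -1.5, f(m) = 4 (+); new bracket [-2, -1.5]
m = -1.75, f(m) = 1.5938 (+); new bracket [-2, -1.75]
m = -1.875, f(m) = -0.043 (−); new bracket [-1.875, -1.75]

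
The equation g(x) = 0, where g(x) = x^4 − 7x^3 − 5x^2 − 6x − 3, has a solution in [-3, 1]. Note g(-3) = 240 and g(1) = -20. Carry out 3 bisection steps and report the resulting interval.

[-1, -0.5]

x = -1 gives g = 6, positive; keep [-1, 1]
x = 0 gives g = -3, negative; keep [-1, 0]
x = -0.5 gives g = -0.3125, negative; keep [-1, -0.5]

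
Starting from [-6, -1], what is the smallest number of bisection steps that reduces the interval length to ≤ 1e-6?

23

Width after n steps is 5/2^n. Need 2^n ≥ 5/1e-6 = 5000000.
2^22 = 4194304 < 5000000 ≤ 2^23 = 8388608, so n = 23.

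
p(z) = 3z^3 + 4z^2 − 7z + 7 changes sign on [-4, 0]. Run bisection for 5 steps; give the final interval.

m = -2, p(m) = 13 (+); new bracket [-4, -2]
m = -3, p(m) = -17 (−); new bracket [-3, -2]
m = -2.5, p(m) = 2.625 (+); new bracket [-3, -2.5]
m = -2.75, p(m) = -5.8906 (−); new bracket [-2.75, -2.5]
m = -2.625, p(m) = -1.3262 (−); new bracket [-2.625, -2.5]

[-2.625, -2.5]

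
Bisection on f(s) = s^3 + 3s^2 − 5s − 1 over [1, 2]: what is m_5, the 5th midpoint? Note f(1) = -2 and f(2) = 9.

f(1.5) = 1.625 > 0, so the root lies in [1, 1.5]
f(1.25) = -0.609375 < 0, so the root lies in [1.25, 1.5]
f(1.375) = 0.396484 > 0, so the root lies in [1.25, 1.375]
f(1.3125) = -0.1335 < 0, so the root lies in [1.3125, 1.375]
f(1.34375) = 0.1246 > 0, so the root lies in [1.3125, 1.34375]

1.34375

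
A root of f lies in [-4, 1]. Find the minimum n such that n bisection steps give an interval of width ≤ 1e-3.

Width after n steps is 5/2^n. Need 2^n ≥ 5/1e-3 = 5000.
2^12 = 4096 < 5000 ≤ 2^13 = 8192, so n = 13.

13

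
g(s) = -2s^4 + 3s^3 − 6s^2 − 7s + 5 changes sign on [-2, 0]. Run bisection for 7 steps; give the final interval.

g(-1) = 1 > 0, so the root lies in [-2, -1]
g(-1.5) = -18.25 < 0, so the root lies in [-1.5, -1]
g(-1.25) = -6.367188 < 0, so the root lies in [-1.25, -1]
g(-1.125) = -2.1938 < 0, so the root lies in [-1.125, -1]
g(-1.0625) = -0.4832 < 0, so the root lies in [-1.0625, -1]
g(-1.03125) = 0.2858 > 0, so the root lies in [-1.0625, -1.03125]
g(-1.046875) = -0.0917 < 0, so the root lies in [-1.046875, -1.03125]

[-1.046875, -1.03125]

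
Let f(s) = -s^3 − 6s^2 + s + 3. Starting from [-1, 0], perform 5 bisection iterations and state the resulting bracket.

[-0.6875, -0.65625]

s = -0.5 gives f = 1.125, positive; keep [-1, -0.5]
s = -0.75 gives f = -0.703125, negative; keep [-0.75, -0.5]
s = -0.625 gives f = 0.275391, positive; keep [-0.75, -0.625]
s = -0.6875 gives f = -0.1985, negative; keep [-0.6875, -0.625]
s = -0.65625 gives f = 0.0424, positive; keep [-0.6875, -0.65625]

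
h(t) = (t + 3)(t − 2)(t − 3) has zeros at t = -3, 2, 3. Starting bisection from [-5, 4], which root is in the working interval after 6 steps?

h(-0.5) = 21.875 > 0, so the root lies in [-5, -0.5]
h(-2.75) = 6.828125 > 0, so the root lies in [-5, -2.75]
h(-3.875) = -35.341797 < 0, so the root lies in [-3.875, -2.75]
h(-3.3125) = -10.4797 < 0, so the root lies in [-3.3125, -2.75]
h(-3.03125) = -0.9483 < 0, so the root lies in [-3.03125, -2.75]
h(-2.890625) = 3.151 > 0, so the root lies in [-3.03125, -2.890625]

-3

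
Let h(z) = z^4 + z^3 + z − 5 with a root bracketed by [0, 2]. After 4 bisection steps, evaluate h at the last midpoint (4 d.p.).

-0.8494

z = 1 gives h = -2, negative; keep [1, 2]
z = 1.5 gives h = 4.9375, positive; keep [1, 1.5]
z = 1.25 gives h = 0.644531, positive; keep [1, 1.25]
z = 1.125 gives h = -0.8494, negative; keep [1.125, 1.25]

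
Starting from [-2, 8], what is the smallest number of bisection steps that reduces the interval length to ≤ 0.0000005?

25

Width after n steps is 10/2^n. Need 2^n ≥ 10/0.0000005 = 20000000.
2^24 = 16777216 < 20000000 ≤ 2^25 = 33554432, so n = 25.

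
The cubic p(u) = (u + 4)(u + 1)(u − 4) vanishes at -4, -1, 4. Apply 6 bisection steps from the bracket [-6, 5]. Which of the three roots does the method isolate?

u = -0.5 gives p = -7.875, negative; keep [-0.5, 5]
u = 2.25 gives p = -35.546875, negative; keep [2.25, 5]
u = 3.625 gives p = -13.224609, negative; keep [3.625, 5]
u = 4.3125 gives p = 13.8, positive; keep [3.625, 4.3125]
u = 3.96875 gives p = -1.2373, negative; keep [3.96875, 4.3125]
u = 4.140625 gives p = 5.8849, positive; keep [3.96875, 4.140625]

4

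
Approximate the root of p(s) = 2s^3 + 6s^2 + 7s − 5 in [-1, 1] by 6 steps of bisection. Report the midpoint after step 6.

0.46875

m = 0, p(m) = -5 (−); new bracket [0, 1]
m = 0.5, p(m) = 0.25 (+); new bracket [0, 0.5]
m = 0.25, p(m) = -2.84375 (−); new bracket [0.25, 0.5]
m = 0.375, p(m) = -1.4258 (−); new bracket [0.375, 0.5]
m = 0.4375, p(m) = -0.6216 (−); new bracket [0.4375, 0.5]
m = 0.46875, p(m) = -0.1944 (−); new bracket [0.46875, 0.5]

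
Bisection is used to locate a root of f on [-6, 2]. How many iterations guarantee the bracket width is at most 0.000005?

Width after n steps is 8/2^n. Need 2^n ≥ 8/0.000005 = 1600000.
2^20 = 1048576 < 1600000 ≤ 2^21 = 2097152, so n = 21.

21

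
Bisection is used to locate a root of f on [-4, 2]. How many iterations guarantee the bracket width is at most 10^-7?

Width after n steps is 6/2^n. Need 2^n ≥ 6/10^-7 = 60000000.
2^25 = 33554432 < 60000000 ≤ 2^26 = 67108864, so n = 26.

26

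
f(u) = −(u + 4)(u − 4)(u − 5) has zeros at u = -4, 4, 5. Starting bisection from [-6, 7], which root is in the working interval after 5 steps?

midpoint 0.5: f = -70.875 < 0 → [-6, 0.5]
midpoint -2.75: f = -65.390625 < 0 → [-6, -2.75]
midpoint -4.375: f = 29.443359 > 0 → [-4.375, -2.75]
midpoint -3.5625: f = -28.3298 < 0 → [-4.375, -3.5625]
midpoint -3.96875: f = -2.2334 < 0 → [-4.375, -3.96875]

-4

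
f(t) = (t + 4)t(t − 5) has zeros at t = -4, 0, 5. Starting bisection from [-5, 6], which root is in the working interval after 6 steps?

f(0.5) = -10.125 < 0, so the root lies in [0.5, 6]
f(3.25) = -41.234375 < 0, so the root lies in [3.25, 6]
f(4.625) = -14.958984 < 0, so the root lies in [4.625, 6]
f(5.3125) = 15.4602 > 0, so the root lies in [4.625, 5.3125]
f(4.96875) = -1.3926 < 0, so the root lies in [4.96875, 5.3125]
f(5.140625) = 6.6078 > 0, so the root lies in [4.96875, 5.140625]

5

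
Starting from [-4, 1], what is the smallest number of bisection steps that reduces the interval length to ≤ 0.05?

7

Width after n steps is 5/2^n. Need 2^n ≥ 5/0.05 = 100.
2^6 = 64 < 100 ≤ 2^7 = 128, so n = 7.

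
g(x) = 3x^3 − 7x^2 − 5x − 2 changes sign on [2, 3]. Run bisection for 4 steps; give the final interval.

x = 2.5 gives g = -11.375, negative; keep [2.5, 3]
x = 2.75 gives g = -6.296875, negative; keep [2.75, 3]
x = 2.875 gives g = -2.943359, negative; keep [2.875, 3]
x = 2.9375 gives g = -1.0476, negative; keep [2.9375, 3]

[2.9375, 3]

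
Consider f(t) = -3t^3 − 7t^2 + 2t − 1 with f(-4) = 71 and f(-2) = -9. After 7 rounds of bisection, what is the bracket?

t = -3 gives f = 11, positive; keep [-3, -2]
t = -2.5 gives f = -2.875, negative; keep [-3, -2.5]
t = -2.75 gives f = 2.953125, positive; keep [-2.75, -2.5]
t = -2.625 gives f = -0.2207, negative; keep [-2.75, -2.625]
t = -2.6875 gives f = 1.2991, positive; keep [-2.6875, -2.625]
t = -2.65625 gives f = 0.5227, positive; keep [-2.65625, -2.625]
t = -2.640625 gives f = 0.1469, positive; keep [-2.640625, -2.625]

[-2.640625, -2.625]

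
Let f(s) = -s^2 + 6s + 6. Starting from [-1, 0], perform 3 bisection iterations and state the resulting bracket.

[-0.875, -0.75]

midpoint -0.5: f = 2.75 > 0 → [-1, -0.5]
midpoint -0.75: f = 0.9375 > 0 → [-1, -0.75]
midpoint -0.875: f = -0.015625 < 0 → [-0.875, -0.75]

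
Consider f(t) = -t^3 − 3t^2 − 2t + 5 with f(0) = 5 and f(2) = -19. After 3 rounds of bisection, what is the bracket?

f(1) = -1 < 0, so the root lies in [0, 1]
f(0.5) = 3.125 > 0, so the root lies in [0.5, 1]
f(0.75) = 1.390625 > 0, so the root lies in [0.75, 1]

[0.75, 1]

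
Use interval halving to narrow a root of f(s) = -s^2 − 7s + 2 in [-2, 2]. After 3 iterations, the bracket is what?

midpoint 0: f = 2 > 0 → [0, 2]
midpoint 1: f = -6 < 0 → [0, 1]
midpoint 0.5: f = -1.75 < 0 → [0, 0.5]

[0, 0.5]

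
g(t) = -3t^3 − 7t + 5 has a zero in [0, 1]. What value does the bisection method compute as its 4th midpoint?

t = 0.5 gives g = 1.125, positive; keep [0.5, 1]
t = 0.75 gives g = -1.515625, negative; keep [0.5, 0.75]
t = 0.625 gives g = -0.107422, negative; keep [0.5, 0.625]
t = 0.5625 gives g = 0.5286, positive; keep [0.5625, 0.625]

0.5625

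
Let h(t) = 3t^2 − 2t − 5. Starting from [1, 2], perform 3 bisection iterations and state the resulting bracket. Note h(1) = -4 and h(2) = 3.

[1.625, 1.75]

m = 1.5, h(m) = -1.25 (−); new bracket [1.5, 2]
m = 1.75, h(m) = 0.6875 (+); new bracket [1.5, 1.75]
m = 1.625, h(m) = -0.328125 (−); new bracket [1.625, 1.75]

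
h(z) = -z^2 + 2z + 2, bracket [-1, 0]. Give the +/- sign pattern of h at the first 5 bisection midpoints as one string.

z = -0.5 gives h = 0.75, positive; keep [-1, -0.5]
z = -0.75 gives h = -0.0625, negative; keep [-0.75, -0.5]
z = -0.625 gives h = 0.359375, positive; keep [-0.75, -0.625]
z = -0.6875 gives h = 0.1523, positive; keep [-0.75, -0.6875]
z = -0.71875 gives h = 0.0459, positive; keep [-0.75, -0.71875]

+-+++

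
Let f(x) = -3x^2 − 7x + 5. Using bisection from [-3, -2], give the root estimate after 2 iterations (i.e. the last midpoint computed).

-2.75

f(-2.5) = 3.75 > 0, so the root lies in [-3, -2.5]
f(-2.75) = 1.5625 > 0, so the root lies in [-3, -2.75]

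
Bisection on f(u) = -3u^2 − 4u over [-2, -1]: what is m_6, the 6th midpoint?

-1.328125

m = -1.5, f(m) = -0.75 (−); new bracket [-1.5, -1]
m = -1.25, f(m) = 0.3125 (+); new bracket [-1.5, -1.25]
m = -1.375, f(m) = -0.171875 (−); new bracket [-1.375, -1.25]
m = -1.3125, f(m) = 0.082 (+); new bracket [-1.375, -1.3125]
m = -1.34375, f(m) = -0.042 (−); new bracket [-1.34375, -1.3125]
m = -1.328125, f(m) = 0.0208 (+); new bracket [-1.34375, -1.328125]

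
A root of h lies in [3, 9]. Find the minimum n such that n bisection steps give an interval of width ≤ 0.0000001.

26

Width after n steps is 6/2^n. Need 2^n ≥ 6/0.0000001 = 60000000.
2^25 = 33554432 < 60000000 ≤ 2^26 = 67108864, so n = 26.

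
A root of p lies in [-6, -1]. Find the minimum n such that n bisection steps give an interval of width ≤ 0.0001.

16

Width after n steps is 5/2^n. Need 2^n ≥ 5/0.0001 = 50000.
2^15 = 32768 < 50000 ≤ 2^16 = 65536, so n = 16.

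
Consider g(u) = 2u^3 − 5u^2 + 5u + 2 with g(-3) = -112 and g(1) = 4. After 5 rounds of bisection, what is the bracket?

[-0.375, -0.25]

m = -1, g(m) = -10 (−); new bracket [-1, 1]
m = 0, g(m) = 2 (+); new bracket [-1, 0]
m = -0.5, g(m) = -2 (−); new bracket [-0.5, 0]
m = -0.25, g(m) = 0.4062 (+); new bracket [-0.5, -0.25]
m = -0.375, g(m) = -0.6836 (−); new bracket [-0.375, -0.25]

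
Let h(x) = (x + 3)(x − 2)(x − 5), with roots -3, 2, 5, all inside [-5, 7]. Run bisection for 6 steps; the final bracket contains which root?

-3

x = 1 gives h = 16, positive; keep [-5, 1]
x = -2 gives h = 28, positive; keep [-5, -2]
x = -3.5 gives h = -23.375, negative; keep [-3.5, -2]
x = -2.75 gives h = 9.2031, positive; keep [-3.5, -2.75]
x = -3.125 gives h = -5.2051, negative; keep [-3.125, -2.75]
x = -2.9375 gives h = 2.4495, positive; keep [-3.125, -2.9375]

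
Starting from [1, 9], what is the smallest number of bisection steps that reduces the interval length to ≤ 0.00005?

18

Width after n steps is 8/2^n. Need 2^n ≥ 8/0.00005 = 160000.
2^17 = 131072 < 160000 ≤ 2^18 = 262144, so n = 18.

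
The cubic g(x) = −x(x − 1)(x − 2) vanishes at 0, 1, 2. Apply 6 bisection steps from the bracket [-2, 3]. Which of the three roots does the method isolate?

g(0.5) = -0.375 < 0, so the root lies in [-2, 0.5]
g(-0.75) = 3.609375 > 0, so the root lies in [-0.75, 0.5]
g(-0.125) = 0.298828 > 0, so the root lies in [-0.125, 0.5]
g(0.1875) = -0.2761 < 0, so the root lies in [-0.125, 0.1875]
g(0.03125) = -0.0596 < 0, so the root lies in [-0.125, 0.03125]
g(-0.046875) = 0.1004 > 0, so the root lies in [-0.046875, 0.03125]

0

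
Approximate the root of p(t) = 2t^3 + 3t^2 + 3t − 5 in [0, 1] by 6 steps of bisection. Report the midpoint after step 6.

0.765625

m = 0.5, p(m) = -2.5 (−); new bracket [0.5, 1]
m = 0.75, p(m) = -0.21875 (−); new bracket [0.75, 1]
m = 0.875, p(m) = 1.261719 (+); new bracket [0.75, 0.875]
m = 0.8125, p(m) = 0.4907 (+); new bracket [0.75, 0.8125]
m = 0.78125, p(m) = 0.1285 (+); new bracket [0.75, 0.78125]
m = 0.765625, p(m) = -0.047 (−); new bracket [0.765625, 0.78125]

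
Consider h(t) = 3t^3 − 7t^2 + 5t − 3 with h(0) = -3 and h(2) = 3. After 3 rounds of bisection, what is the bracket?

m = 1, h(m) = -2 (−); new bracket [1, 2]
m = 1.5, h(m) = -1.125 (−); new bracket [1.5, 2]
m = 1.75, h(m) = 0.390625 (+); new bracket [1.5, 1.75]

[1.5, 1.75]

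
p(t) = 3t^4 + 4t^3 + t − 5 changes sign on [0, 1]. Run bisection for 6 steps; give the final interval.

[0.84375, 0.859375]

p(0.5) = -3.8125 < 0, so the root lies in [0.5, 1]
p(0.75) = -1.613281 < 0, so the root lies in [0.75, 1]
p(0.875) = 0.313232 > 0, so the root lies in [0.75, 0.875]
p(0.8125) = -0.7346 < 0, so the root lies in [0.8125, 0.875]
p(0.84375) = -0.2331 < 0, so the root lies in [0.84375, 0.875]
p(0.859375) = 0.0343 > 0, so the root lies in [0.84375, 0.859375]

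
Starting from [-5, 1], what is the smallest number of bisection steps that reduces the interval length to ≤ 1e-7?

26

Width after n steps is 6/2^n. Need 2^n ≥ 6/1e-7 = 60000000.
2^25 = 33554432 < 60000000 ≤ 2^26 = 67108864, so n = 26.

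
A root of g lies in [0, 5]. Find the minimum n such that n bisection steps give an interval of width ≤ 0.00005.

Width after n steps is 5/2^n. Need 2^n ≥ 5/0.00005 = 100000.
2^16 = 65536 < 100000 ≤ 2^17 = 131072, so n = 17.

17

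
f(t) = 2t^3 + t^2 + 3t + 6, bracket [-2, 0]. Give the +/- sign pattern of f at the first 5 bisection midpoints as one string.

f(-1) = 2 > 0, so the root lies in [-2, -1]
f(-1.5) = -3 < 0, so the root lies in [-1.5, -1]
f(-1.25) = -0.09375 < 0, so the root lies in [-1.25, -1]
f(-1.125) = 1.043 > 0, so the root lies in [-1.25, -1.125]
f(-1.1875) = 0.4985 > 0, so the root lies in [-1.25, -1.1875]

+--++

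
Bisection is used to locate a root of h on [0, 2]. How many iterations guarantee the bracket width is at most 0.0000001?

25

Width after n steps is 2/2^n. Need 2^n ≥ 2/0.0000001 = 20000000.
2^24 = 16777216 < 20000000 ≤ 2^25 = 33554432, so n = 25.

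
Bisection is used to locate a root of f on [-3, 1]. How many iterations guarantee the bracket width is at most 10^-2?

9

Width after n steps is 4/2^n. Need 2^n ≥ 4/10^-2 = 400.
2^8 = 256 < 400 ≤ 2^9 = 512, so n = 9.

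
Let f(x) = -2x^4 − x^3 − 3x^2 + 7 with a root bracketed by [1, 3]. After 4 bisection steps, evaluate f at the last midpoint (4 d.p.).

-1.4243

midpoint 2: f = -45 < 0 → [1, 2]
midpoint 1.5: f = -13.25 < 0 → [1, 1.5]
midpoint 1.25: f = -4.523438 < 0 → [1, 1.25]
midpoint 1.125: f = -1.4243 < 0 → [1, 1.125]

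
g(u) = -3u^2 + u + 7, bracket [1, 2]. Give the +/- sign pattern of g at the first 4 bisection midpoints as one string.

+-++

midpoint 1.5: g = 1.75 > 0 → [1.5, 2]
midpoint 1.75: g = -0.4375 < 0 → [1.5, 1.75]
midpoint 1.625: g = 0.703125 > 0 → [1.625, 1.75]
midpoint 1.6875: g = 0.1445 > 0 → [1.6875, 1.75]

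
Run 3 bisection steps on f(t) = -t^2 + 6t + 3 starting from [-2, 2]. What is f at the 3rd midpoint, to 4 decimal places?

f(0) = 3 > 0, so the root lies in [-2, 0]
f(-1) = -4 < 0, so the root lies in [-1, 0]
f(-0.5) = -0.25 < 0, so the root lies in [-0.5, 0]

-0.2500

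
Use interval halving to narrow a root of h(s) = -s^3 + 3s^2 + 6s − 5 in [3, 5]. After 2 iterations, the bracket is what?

[4, 4.5]

h(4) = 3 > 0, so the root lies in [4, 5]
h(4.5) = -8.375 < 0, so the root lies in [4, 4.5]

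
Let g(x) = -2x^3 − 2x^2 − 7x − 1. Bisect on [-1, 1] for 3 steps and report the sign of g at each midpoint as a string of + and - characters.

-++

midpoint 0: g = -1 < 0 → [-1, 0]
midpoint -0.5: g = 2.25 > 0 → [-0.5, 0]
midpoint -0.25: g = 0.65625 > 0 → [-0.25, 0]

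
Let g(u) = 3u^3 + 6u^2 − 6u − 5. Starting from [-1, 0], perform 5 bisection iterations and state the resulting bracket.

[-0.59375, -0.5625]

u = -0.5 gives g = -0.875, negative; keep [-1, -0.5]
u = -0.75 gives g = 1.609375, positive; keep [-0.75, -0.5]
u = -0.625 gives g = 0.361328, positive; keep [-0.625, -0.5]
u = -0.5625 gives g = -0.2605, negative; keep [-0.625, -0.5625]
u = -0.59375 gives g = 0.0498, positive; keep [-0.59375, -0.5625]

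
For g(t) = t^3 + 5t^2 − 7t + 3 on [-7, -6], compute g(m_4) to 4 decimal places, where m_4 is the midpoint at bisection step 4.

t = -6.5 gives g = -14.875, negative; keep [-6.5, -6]
t = -6.25 gives g = -2.078125, negative; keep [-6.25, -6]
t = -6.125 gives g = 3.669922, positive; keep [-6.25, -6.125]
t = -6.1875 gives g = 0.8489, positive; keep [-6.25, -6.1875]

0.8489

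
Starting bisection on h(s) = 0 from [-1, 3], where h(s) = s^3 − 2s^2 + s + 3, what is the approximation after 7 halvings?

s = 1 gives h = 3, positive; keep [-1, 1]
s = 0 gives h = 3, positive; keep [-1, 0]
s = -0.5 gives h = 1.875, positive; keep [-1, -0.5]
s = -0.75 gives h = 0.7031, positive; keep [-1, -0.75]
s = -0.875 gives h = -0.0762, negative; keep [-0.875, -0.75]
s = -0.8125 gives h = 0.3308, positive; keep [-0.875, -0.8125]
s = -0.84375 gives h = 0.1317, positive; keep [-0.875, -0.84375]

-0.84375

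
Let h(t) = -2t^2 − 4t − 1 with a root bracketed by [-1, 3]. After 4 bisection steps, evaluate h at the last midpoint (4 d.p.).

t = 1 gives h = -7, negative; keep [-1, 1]
t = 0 gives h = -1, negative; keep [-1, 0]
t = -0.5 gives h = 0.5, positive; keep [-0.5, 0]
t = -0.25 gives h = -0.125, negative; keep [-0.5, -0.25]

-0.1250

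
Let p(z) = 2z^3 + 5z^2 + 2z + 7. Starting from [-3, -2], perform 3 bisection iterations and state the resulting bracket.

[-2.75, -2.625]

p(-2.5) = 2 > 0, so the root lies in [-3, -2.5]
p(-2.75) = -2.28125 < 0, so the root lies in [-2.75, -2.5]
p(-2.625) = 0.027344 > 0, so the root lies in [-2.75, -2.625]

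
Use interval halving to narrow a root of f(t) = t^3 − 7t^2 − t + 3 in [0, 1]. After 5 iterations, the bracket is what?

[0.59375, 0.625]

f(0.5) = 0.875 > 0, so the root lies in [0.5, 1]
f(0.75) = -1.265625 < 0, so the root lies in [0.5, 0.75]
f(0.625) = -0.115234 < 0, so the root lies in [0.5, 0.625]
f(0.5625) = 0.4006 > 0, so the root lies in [0.5625, 0.625]
f(0.59375) = 0.1478 > 0, so the root lies in [0.59375, 0.625]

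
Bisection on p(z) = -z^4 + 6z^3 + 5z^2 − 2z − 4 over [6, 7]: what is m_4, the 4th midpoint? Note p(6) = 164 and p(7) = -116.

6.6875

midpoint 6.5: p = 56.9375 > 0 → [6.5, 7]
midpoint 6.75: p = -20.347656 < 0 → [6.5, 6.75]
midpoint 6.625: p = 20.468506 > 0 → [6.625, 6.75]
midpoint 6.6875: p = 0.6189 > 0 → [6.6875, 6.75]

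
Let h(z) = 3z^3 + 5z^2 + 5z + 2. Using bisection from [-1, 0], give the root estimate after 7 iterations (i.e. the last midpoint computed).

-0.6640625

midpoint -0.5: h = 0.375 > 0 → [-1, -0.5]
midpoint -0.75: h = -0.203125 < 0 → [-0.75, -0.5]
midpoint -0.625: h = 0.095703 > 0 → [-0.75, -0.625]
midpoint -0.6875: h = -0.0491 < 0 → [-0.6875, -0.625]
midpoint -0.65625: h = 0.0242 > 0 → [-0.6875, -0.65625]
midpoint -0.671875: h = -0.0122 < 0 → [-0.671875, -0.65625]
midpoint -0.6640625: h = 0.0061 > 0 → [-0.671875, -0.6640625]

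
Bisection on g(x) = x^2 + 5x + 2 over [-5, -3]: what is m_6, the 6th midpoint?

m = -4, g(m) = -2 (−); new bracket [-5, -4]
m = -4.5, g(m) = -0.25 (−); new bracket [-5, -4.5]
m = -4.75, g(m) = 0.8125 (+); new bracket [-4.75, -4.5]
m = -4.625, g(m) = 0.2656 (+); new bracket [-4.625, -4.5]
m = -4.5625, g(m) = 0.0039 (+); new bracket [-4.5625, -4.5]
m = -4.53125, g(m) = -0.124 (−); new bracket [-4.5625, -4.53125]

-4.53125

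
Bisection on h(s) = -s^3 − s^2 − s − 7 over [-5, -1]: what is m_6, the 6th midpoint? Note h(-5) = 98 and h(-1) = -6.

midpoint -3: h = 14 > 0 → [-3, -1]
midpoint -2: h = -1 < 0 → [-3, -2]
midpoint -2.5: h = 4.875 > 0 → [-2.5, -2]
midpoint -2.25: h = 1.5781 > 0 → [-2.25, -2]
midpoint -2.125: h = 0.2051 > 0 → [-2.125, -2]
midpoint -2.0625: h = -0.4177 < 0 → [-2.125, -2.0625]

-2.0625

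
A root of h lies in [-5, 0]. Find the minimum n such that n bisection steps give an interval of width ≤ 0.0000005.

24

Width after n steps is 5/2^n. Need 2^n ≥ 5/0.0000005 = 10000000.
2^23 = 8388608 < 10000000 ≤ 2^24 = 16777216, so n = 24.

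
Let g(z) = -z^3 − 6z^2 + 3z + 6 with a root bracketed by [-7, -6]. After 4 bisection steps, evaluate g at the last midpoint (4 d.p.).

m = -6.5, g(m) = 7.625 (+); new bracket [-6.5, -6]
m = -6.25, g(m) = -2.984375 (−); new bracket [-6.5, -6.25]
m = -6.375, g(m) = 2.115234 (+); new bracket [-6.375, -6.25]
m = -6.3125, g(m) = -0.4851 (−); new bracket [-6.375, -6.3125]

-0.4851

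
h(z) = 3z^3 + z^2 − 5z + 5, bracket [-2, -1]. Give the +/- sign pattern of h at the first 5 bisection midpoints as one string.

++--+

m = -1.5, h(m) = 4.625 (+); new bracket [-2, -1.5]
m = -1.75, h(m) = 0.734375 (+); new bracket [-2, -1.75]
m = -1.875, h(m) = -1.884766 (−); new bracket [-1.875, -1.75]
m = -1.8125, h(m) = -0.5154 (−); new bracket [-1.8125, -1.75]
m = -1.78125, h(m) = 0.1242 (+); new bracket [-1.8125, -1.78125]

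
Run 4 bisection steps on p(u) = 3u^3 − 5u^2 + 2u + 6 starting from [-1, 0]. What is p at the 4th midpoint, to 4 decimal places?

midpoint -0.5: p = 3.375 > 0 → [-1, -0.5]
midpoint -0.75: p = 0.421875 > 0 → [-1, -0.75]
midpoint -0.875: p = -1.587891 < 0 → [-0.875, -0.75]
midpoint -0.8125: p = -0.5349 < 0 → [-0.8125, -0.75]

-0.5349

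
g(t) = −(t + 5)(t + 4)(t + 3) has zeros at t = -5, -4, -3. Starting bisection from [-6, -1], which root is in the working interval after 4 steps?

midpoint -3.5: g = 0.375 > 0 → [-3.5, -1]
midpoint -2.25: g = -3.609375 < 0 → [-3.5, -2.25]
midpoint -2.875: g = -0.298828 < 0 → [-3.5, -2.875]
midpoint -3.1875: g = 0.2761 > 0 → [-3.1875, -2.875]

-3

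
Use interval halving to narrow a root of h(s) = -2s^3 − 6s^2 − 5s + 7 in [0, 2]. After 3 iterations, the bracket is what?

h(1) = -6 < 0, so the root lies in [0, 1]
h(0.5) = 2.75 > 0, so the root lies in [0.5, 1]
h(0.75) = -0.96875 < 0, so the root lies in [0.5, 0.75]

[0.5, 0.75]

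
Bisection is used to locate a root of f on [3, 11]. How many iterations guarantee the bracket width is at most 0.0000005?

24

Width after n steps is 8/2^n. Need 2^n ≥ 8/0.0000005 = 16000000.
2^23 = 8388608 < 16000000 ≤ 2^24 = 16777216, so n = 24.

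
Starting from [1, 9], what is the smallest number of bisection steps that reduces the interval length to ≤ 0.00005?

18

Width after n steps is 8/2^n. Need 2^n ≥ 8/0.00005 = 160000.
2^17 = 131072 < 160000 ≤ 2^18 = 262144, so n = 18.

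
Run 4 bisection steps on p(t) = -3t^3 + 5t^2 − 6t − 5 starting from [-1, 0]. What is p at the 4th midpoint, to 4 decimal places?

midpoint -0.5: p = -0.375 < 0 → [-1, -0.5]
midpoint -0.75: p = 3.578125 > 0 → [-0.75, -0.5]
midpoint -0.625: p = 1.435547 > 0 → [-0.625, -0.5]
midpoint -0.5625: p = 0.491 > 0 → [-0.5625, -0.5]

0.4910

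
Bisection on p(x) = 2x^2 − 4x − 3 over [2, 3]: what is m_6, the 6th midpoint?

m = 2.5, p(m) = -0.5 (−); new bracket [2.5, 3]
m = 2.75, p(m) = 1.125 (+); new bracket [2.5, 2.75]
m = 2.625, p(m) = 0.28125 (+); new bracket [2.5, 2.625]
m = 2.5625, p(m) = -0.1172 (−); new bracket [2.5625, 2.625]
m = 2.59375, p(m) = 0.0801 (+); new bracket [2.5625, 2.59375]
m = 2.578125, p(m) = -0.019 (−); new bracket [2.578125, 2.59375]

2.578125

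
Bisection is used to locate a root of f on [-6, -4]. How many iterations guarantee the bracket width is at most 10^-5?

Width after n steps is 2/2^n. Need 2^n ≥ 2/10^-5 = 200000.
2^17 = 131072 < 200000 ≤ 2^18 = 262144, so n = 18.

18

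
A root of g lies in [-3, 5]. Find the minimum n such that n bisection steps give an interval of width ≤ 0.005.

11

Width after n steps is 8/2^n. Need 2^n ≥ 8/0.005 = 1600.
2^10 = 1024 < 1600 ≤ 2^11 = 2048, so n = 11.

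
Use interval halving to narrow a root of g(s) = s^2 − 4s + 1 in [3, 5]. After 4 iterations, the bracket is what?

[3.625, 3.75]

s = 4 gives g = 1, positive; keep [3, 4]
s = 3.5 gives g = -0.75, negative; keep [3.5, 4]
s = 3.75 gives g = 0.0625, positive; keep [3.5, 3.75]
s = 3.625 gives g = -0.3594, negative; keep [3.625, 3.75]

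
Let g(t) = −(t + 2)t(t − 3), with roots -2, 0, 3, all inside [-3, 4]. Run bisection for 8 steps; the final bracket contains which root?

midpoint 0.5: g = 3.125 > 0 → [0.5, 4]
midpoint 2.25: g = 7.171875 > 0 → [2.25, 4]
midpoint 3.125: g = -2.001953 < 0 → [2.25, 3.125]
midpoint 2.6875: g = 3.9368 > 0 → [2.6875, 3.125]
midpoint 2.90625: g = 1.3368 > 0 → [2.90625, 3.125]
midpoint 3.015625: g = -0.2363 < 0 → [2.90625, 3.015625]
midpoint 2.9609375: g = 0.5738 > 0 → [2.9609375, 3.015625]
midpoint 2.98828125: g = 0.1747 > 0 → [2.98828125, 3.015625]

3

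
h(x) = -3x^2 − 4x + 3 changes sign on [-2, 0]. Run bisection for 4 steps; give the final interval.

[-1.875, -1.75]

x = -1 gives h = 4, positive; keep [-2, -1]
x = -1.5 gives h = 2.25, positive; keep [-2, -1.5]
x = -1.75 gives h = 0.8125, positive; keep [-2, -1.75]
x = -1.875 gives h = -0.0469, negative; keep [-1.875, -1.75]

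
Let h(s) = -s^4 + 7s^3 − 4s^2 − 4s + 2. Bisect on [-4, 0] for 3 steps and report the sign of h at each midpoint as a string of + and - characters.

h(-2) = -78 < 0, so the root lies in [-2, 0]
h(-1) = -6 < 0, so the root lies in [-1, 0]
h(-0.5) = 2.0625 > 0, so the root lies in [-1, -0.5]

--+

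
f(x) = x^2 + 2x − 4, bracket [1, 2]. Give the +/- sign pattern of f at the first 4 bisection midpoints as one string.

++--

m = 1.5, f(m) = 1.25 (+); new bracket [1, 1.5]
m = 1.25, f(m) = 0.0625 (+); new bracket [1, 1.25]
m = 1.125, f(m) = -0.484375 (−); new bracket [1.125, 1.25]
m = 1.1875, f(m) = -0.2148 (−); new bracket [1.1875, 1.25]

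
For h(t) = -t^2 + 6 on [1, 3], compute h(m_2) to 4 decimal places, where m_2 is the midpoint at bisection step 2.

-0.2500

h(2) = 2 > 0, so the root lies in [2, 3]
h(2.5) = -0.25 < 0, so the root lies in [2, 2.5]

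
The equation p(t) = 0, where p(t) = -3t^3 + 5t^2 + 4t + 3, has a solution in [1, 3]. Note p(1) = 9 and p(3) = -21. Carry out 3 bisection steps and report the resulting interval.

[2.25, 2.5]

t = 2 gives p = 7, positive; keep [2, 3]
t = 2.5 gives p = -2.625, negative; keep [2, 2.5]
t = 2.25 gives p = 3.140625, positive; keep [2.25, 2.5]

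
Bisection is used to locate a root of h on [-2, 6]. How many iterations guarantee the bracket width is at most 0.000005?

Width after n steps is 8/2^n. Need 2^n ≥ 8/0.000005 = 1600000.
2^20 = 1048576 < 1600000 ≤ 2^21 = 2097152, so n = 21.

21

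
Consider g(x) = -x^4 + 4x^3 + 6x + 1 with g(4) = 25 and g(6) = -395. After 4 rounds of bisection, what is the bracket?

[4.25, 4.375]

x = 5 gives g = -94, negative; keep [4, 5]
x = 4.5 gives g = -17.5625, negative; keep [4, 4.5]
x = 4.25 gives g = 7.308594, positive; keep [4.25, 4.5]
x = 4.375 gives g = -4.1526, negative; keep [4.25, 4.375]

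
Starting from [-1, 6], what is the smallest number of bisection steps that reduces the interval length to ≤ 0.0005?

Width after n steps is 7/2^n. Need 2^n ≥ 7/0.0005 = 14000.
2^13 = 8192 < 14000 ≤ 2^14 = 16384, so n = 14.

14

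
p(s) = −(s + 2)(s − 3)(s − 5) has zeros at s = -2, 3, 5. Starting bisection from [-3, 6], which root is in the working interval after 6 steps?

midpoint 1.5: p = -18.375 < 0 → [-3, 1.5]
midpoint -0.75: p = -26.953125 < 0 → [-3, -0.75]
midpoint -1.875: p = -4.189453 < 0 → [-3, -1.875]
midpoint -2.4375: p = 17.6931 > 0 → [-2.4375, -1.875]
midpoint -2.15625: p = 5.7655 > 0 → [-2.15625, -1.875]
midpoint -2.015625: p = 0.5498 > 0 → [-2.015625, -1.875]

-2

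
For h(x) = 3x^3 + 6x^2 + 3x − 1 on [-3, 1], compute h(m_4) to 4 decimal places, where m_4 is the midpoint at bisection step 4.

h(-1) = -1 < 0, so the root lies in [-1, 1]
h(0) = -1 < 0, so the root lies in [0, 1]
h(0.5) = 2.375 > 0, so the root lies in [0, 0.5]
h(0.25) = 0.1719 > 0, so the root lies in [0, 0.25]

0.1719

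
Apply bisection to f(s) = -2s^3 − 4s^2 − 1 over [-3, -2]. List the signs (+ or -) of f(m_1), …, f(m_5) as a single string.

s = -2.5 gives f = 5.25, positive; keep [-2.5, -2]
s = -2.25 gives f = 1.53125, positive; keep [-2.25, -2]
s = -2.125 gives f = 0.128906, positive; keep [-2.125, -2]
s = -2.0625 gives f = -0.4683, negative; keep [-2.125, -2.0625]
s = -2.09375 gives f = -0.178, negative; keep [-2.125, -2.09375]

+++--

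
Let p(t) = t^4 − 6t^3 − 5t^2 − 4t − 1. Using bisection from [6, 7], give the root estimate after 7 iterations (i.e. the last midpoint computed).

6.8203125

p(6.5) = -100.9375 < 0, so the root lies in [6.5, 7]
p(6.75) = -25.152344 < 0, so the root lies in [6.75, 7]
p(6.875) = 19.50415 > 0, so the root lies in [6.75, 6.875]
p(6.8125) = -3.4133 < 0, so the root lies in [6.8125, 6.875]
p(6.84375) = 7.8962 > 0, so the root lies in [6.8125, 6.84375]
p(6.828125) = 2.2044 > 0, so the root lies in [6.8125, 6.828125]
p(6.8203125) = -0.6137 < 0, so the root lies in [6.8203125, 6.828125]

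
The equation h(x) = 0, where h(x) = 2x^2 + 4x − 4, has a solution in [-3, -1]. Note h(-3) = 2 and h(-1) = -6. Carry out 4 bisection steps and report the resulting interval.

h(-2) = -4 < 0, so the root lies in [-3, -2]
h(-2.5) = -1.5 < 0, so the root lies in [-3, -2.5]
h(-2.75) = 0.125 > 0, so the root lies in [-2.75, -2.5]
h(-2.625) = -0.7188 < 0, so the root lies in [-2.75, -2.625]

[-2.75, -2.625]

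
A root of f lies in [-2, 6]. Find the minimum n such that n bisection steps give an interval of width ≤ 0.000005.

21

Width after n steps is 8/2^n. Need 2^n ≥ 8/0.000005 = 1600000.
2^20 = 1048576 < 1600000 ≤ 2^21 = 2097152, so n = 21.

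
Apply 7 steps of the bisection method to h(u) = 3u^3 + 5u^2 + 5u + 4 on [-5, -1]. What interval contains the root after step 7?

midpoint -3: h = -47 < 0 → [-3, -1]
midpoint -2: h = -10 < 0 → [-2, -1]
midpoint -1.5: h = -2.375 < 0 → [-1.5, -1]
midpoint -1.25: h = -0.2969 < 0 → [-1.25, -1]
midpoint -1.125: h = 0.4316 > 0 → [-1.25, -1.125]
midpoint -1.1875: h = 0.0896 > 0 → [-1.25, -1.1875]
midpoint -1.21875: h = -0.0978 < 0 → [-1.21875, -1.1875]

[-1.21875, -1.1875]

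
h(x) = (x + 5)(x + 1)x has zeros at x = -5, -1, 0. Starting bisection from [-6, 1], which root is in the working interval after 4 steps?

-5

midpoint -2.5: h = 9.375 > 0 → [-6, -2.5]
midpoint -4.25: h = 10.359375 > 0 → [-6, -4.25]
midpoint -5.125: h = -2.642578 < 0 → [-5.125, -4.25]
midpoint -4.6875: h = 5.4016 > 0 → [-5.125, -4.6875]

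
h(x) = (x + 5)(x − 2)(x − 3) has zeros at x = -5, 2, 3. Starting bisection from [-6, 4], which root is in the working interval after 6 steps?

h(-1) = 48 > 0, so the root lies in [-6, -1]
h(-3.5) = 53.625 > 0, so the root lies in [-6, -3.5]
h(-4.75) = 13.078125 > 0, so the root lies in [-6, -4.75]
h(-5.375) = -23.1621 < 0, so the root lies in [-5.375, -4.75]
h(-5.0625) = -3.5588 < 0, so the root lies in [-5.0625, -4.75]
h(-4.90625) = 5.119 > 0, so the root lies in [-5.0625, -4.90625]

-5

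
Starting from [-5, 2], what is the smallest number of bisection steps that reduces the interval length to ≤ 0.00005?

18

Width after n steps is 7/2^n. Need 2^n ≥ 7/0.00005 = 140000.
2^17 = 131072 < 140000 ≤ 2^18 = 262144, so n = 18.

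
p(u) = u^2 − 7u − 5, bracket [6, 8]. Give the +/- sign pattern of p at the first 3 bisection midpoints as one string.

--+

m = 7, p(m) = -5 (−); new bracket [7, 8]
m = 7.5, p(m) = -1.25 (−); new bracket [7.5, 8]
m = 7.75, p(m) = 0.8125 (+); new bracket [7.5, 7.75]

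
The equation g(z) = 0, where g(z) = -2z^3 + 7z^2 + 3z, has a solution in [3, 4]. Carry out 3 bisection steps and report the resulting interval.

[3.875, 4]

z = 3.5 gives g = 10.5, positive; keep [3.5, 4]
z = 3.75 gives g = 4.21875, positive; keep [3.75, 4]
z = 3.875 gives g = 0.363281, positive; keep [3.875, 4]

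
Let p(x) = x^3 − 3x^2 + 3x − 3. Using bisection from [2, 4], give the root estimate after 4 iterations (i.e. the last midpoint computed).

m = 3, p(m) = 6 (+); new bracket [2, 3]
m = 2.5, p(m) = 1.375 (+); new bracket [2, 2.5]
m = 2.25, p(m) = -0.046875 (−); new bracket [2.25, 2.5]
m = 2.375, p(m) = 0.5996 (+); new bracket [2.25, 2.375]

2.375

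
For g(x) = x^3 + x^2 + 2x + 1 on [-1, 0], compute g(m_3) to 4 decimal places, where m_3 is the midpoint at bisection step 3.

midpoint -0.5: g = 0.125 > 0 → [-1, -0.5]
midpoint -0.75: g = -0.359375 < 0 → [-0.75, -0.5]
midpoint -0.625: g = -0.103516 < 0 → [-0.625, -0.5]

-0.1035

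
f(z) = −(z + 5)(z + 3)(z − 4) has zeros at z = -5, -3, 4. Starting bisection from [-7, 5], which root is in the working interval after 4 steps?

f(-1) = 40 > 0, so the root lies in [-1, 5]
f(2) = 70 > 0, so the root lies in [2, 5]
f(3.5) = 27.625 > 0, so the root lies in [3.5, 5]
f(4.25) = -16.7656 < 0, so the root lies in [3.5, 4.25]

4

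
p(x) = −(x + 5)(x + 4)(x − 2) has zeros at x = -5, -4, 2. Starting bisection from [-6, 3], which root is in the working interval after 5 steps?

p(-1.5) = 30.625 > 0, so the root lies in [-1.5, 3]
p(0.75) = 34.140625 > 0, so the root lies in [0.75, 3]
p(1.875) = 5.048828 > 0, so the root lies in [1.875, 3]
p(2.4375) = -20.947 < 0, so the root lies in [1.875, 2.4375]
p(2.15625) = -6.8837 < 0, so the root lies in [1.875, 2.15625]

2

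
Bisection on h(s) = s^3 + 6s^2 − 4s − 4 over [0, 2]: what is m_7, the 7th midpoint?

m = 1, h(m) = -1 (−); new bracket [1, 2]
m = 1.5, h(m) = 6.875 (+); new bracket [1, 1.5]
m = 1.25, h(m) = 2.328125 (+); new bracket [1, 1.25]
m = 1.125, h(m) = 0.5176 (+); new bracket [1, 1.125]
m = 1.0625, h(m) = -0.2771 (−); new bracket [1.0625, 1.125]
m = 1.09375, h(m) = 0.1112 (+); new bracket [1.0625, 1.09375]
m = 1.078125, h(m) = -0.0852 (−); new bracket [1.078125, 1.09375]

1.078125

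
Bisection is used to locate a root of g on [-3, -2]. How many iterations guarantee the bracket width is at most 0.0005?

11

Width after n steps is 1/2^n. Need 2^n ≥ 1/0.0005 = 2000.
2^10 = 1024 < 2000 ≤ 2^11 = 2048, so n = 11.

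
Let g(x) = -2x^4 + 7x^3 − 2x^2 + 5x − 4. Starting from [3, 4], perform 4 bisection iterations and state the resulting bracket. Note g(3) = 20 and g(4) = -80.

g(3.5) = -11 < 0, so the root lies in [3, 3.5]
g(3.25) = 8.289062 > 0, so the root lies in [3.25, 3.5]
g(3.375) = -0.29541 < 0, so the root lies in [3.25, 3.375]
g(3.3125) = 4.2473 > 0, so the root lies in [3.3125, 3.375]

[3.3125, 3.375]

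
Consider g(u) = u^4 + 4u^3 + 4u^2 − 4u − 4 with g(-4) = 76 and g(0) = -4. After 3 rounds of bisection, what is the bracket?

[-1, -0.5]

midpoint -2: g = 4 > 0 → [-2, 0]
midpoint -1: g = 1 > 0 → [-1, 0]
midpoint -0.5: g = -1.4375 < 0 → [-1, -0.5]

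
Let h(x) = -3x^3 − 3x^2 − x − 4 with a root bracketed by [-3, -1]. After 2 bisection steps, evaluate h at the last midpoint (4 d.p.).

0.8750

midpoint -2: h = 10 > 0 → [-2, -1]
midpoint -1.5: h = 0.875 > 0 → [-1.5, -1]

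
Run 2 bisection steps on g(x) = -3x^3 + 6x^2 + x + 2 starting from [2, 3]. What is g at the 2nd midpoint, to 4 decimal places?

0.4531

x = 2.5 gives g = -4.875, negative; keep [2, 2.5]
x = 2.25 gives g = 0.453125, positive; keep [2.25, 2.5]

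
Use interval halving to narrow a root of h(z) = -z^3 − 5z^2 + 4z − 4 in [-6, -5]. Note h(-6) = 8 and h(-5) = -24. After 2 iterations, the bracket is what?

midpoint -5.5: h = -10.875 < 0 → [-6, -5.5]
midpoint -5.75: h = -2.203125 < 0 → [-6, -5.75]

[-6, -5.75]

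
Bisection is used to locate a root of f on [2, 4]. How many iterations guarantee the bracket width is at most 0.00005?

16

Width after n steps is 2/2^n. Need 2^n ≥ 2/0.00005 = 40000.
2^15 = 32768 < 40000 ≤ 2^16 = 65536, so n = 16.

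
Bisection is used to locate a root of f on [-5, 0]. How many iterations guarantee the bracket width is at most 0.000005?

20

Width after n steps is 5/2^n. Need 2^n ≥ 5/0.000005 = 1000000.
2^19 = 524288 < 1000000 ≤ 2^20 = 1048576, so n = 20.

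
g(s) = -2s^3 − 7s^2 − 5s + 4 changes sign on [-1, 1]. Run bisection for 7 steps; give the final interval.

s = 0 gives g = 4, positive; keep [0, 1]
s = 0.5 gives g = -0.5, negative; keep [0, 0.5]
s = 0.25 gives g = 2.28125, positive; keep [0.25, 0.5]
s = 0.375 gives g = 1.0352, positive; keep [0.375, 0.5]
s = 0.4375 gives g = 0.3052, positive; keep [0.4375, 0.5]
s = 0.46875 gives g = -0.0878, negative; keep [0.4375, 0.46875]
s = 0.453125 gives g = 0.111, positive; keep [0.453125, 0.46875]

[0.453125, 0.46875]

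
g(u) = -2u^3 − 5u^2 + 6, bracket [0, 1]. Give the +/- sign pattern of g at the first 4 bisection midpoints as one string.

+++-

midpoint 0.5: g = 4.5 > 0 → [0.5, 1]
midpoint 0.75: g = 2.34375 > 0 → [0.75, 1]
midpoint 0.875: g = 0.832031 > 0 → [0.875, 1]
midpoint 0.9375: g = -0.0425 < 0 → [0.875, 0.9375]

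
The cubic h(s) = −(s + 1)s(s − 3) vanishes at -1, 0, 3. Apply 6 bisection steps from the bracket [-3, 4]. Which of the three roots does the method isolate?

m = 0.5, h(m) = 1.875 (+); new bracket [0.5, 4]
m = 2.25, h(m) = 5.484375 (+); new bracket [2.25, 4]
m = 3.125, h(m) = -1.611328 (−); new bracket [2.25, 3.125]
m = 2.6875, h(m) = 3.0969 (+); new bracket [2.6875, 3.125]
m = 2.90625, h(m) = 1.0643 (+); new bracket [2.90625, 3.125]
m = 3.015625, h(m) = -0.1892 (−); new bracket [2.90625, 3.015625]

3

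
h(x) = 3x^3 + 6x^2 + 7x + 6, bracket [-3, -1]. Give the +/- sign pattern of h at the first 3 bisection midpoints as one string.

--+

x = -2 gives h = -8, negative; keep [-2, -1]
x = -1.5 gives h = -1.125, negative; keep [-1.5, -1]
x = -1.25 gives h = 0.765625, positive; keep [-1.5, -1.25]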